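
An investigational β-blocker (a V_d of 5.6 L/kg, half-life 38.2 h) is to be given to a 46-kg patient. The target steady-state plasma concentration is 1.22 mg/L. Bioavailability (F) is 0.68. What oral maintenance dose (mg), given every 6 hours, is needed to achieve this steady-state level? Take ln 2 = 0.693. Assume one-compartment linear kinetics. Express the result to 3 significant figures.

50.3 mg

Vd = 5.6 L/kg × 46 kg = 257.6 L
CL = 0.693 × Vd / t½ = 0.693 × 257.6 / 38.2 = 4.673 L/h
D = CL × Css × τ / F = 4.673 × 1.22 × 6 / 0.68 = 50.30 mg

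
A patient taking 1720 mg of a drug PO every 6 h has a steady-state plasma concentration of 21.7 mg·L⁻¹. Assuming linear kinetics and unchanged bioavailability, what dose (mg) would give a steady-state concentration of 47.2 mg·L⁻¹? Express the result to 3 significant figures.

3740 mg

For first-order elimination, Css ∝ F·D/(CL·τ); F and CL are unchanged, so Css ∝ D/τ.
D₂ = D₁ × (Css,target / Css,current) = 1720 × 47.2/21.7 = 3741 mg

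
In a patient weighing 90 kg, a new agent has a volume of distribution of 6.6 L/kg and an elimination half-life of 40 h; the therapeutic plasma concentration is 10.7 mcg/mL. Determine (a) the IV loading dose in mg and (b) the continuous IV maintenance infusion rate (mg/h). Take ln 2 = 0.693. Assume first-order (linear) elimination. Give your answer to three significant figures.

(a) 6360 mg; (b) 110 mg/h

Total Vd = 6.6 × 90 = 594.0 L
LD = Vd × C = 594.0 × 10.7 = 6356 mg
CL = 0.693 × Vd / t½ = 0.693 × 594.0 / 40 = 10.29 L/h
Infusion rate = CL × Css = 10.29 × 10.7 = 110.1 mg/h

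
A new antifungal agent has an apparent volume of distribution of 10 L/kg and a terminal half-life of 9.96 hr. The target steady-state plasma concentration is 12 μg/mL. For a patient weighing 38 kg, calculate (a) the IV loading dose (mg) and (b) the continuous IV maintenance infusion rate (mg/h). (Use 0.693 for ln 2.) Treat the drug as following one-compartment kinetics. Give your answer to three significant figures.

(a) 4560 mg; (b) 317 mg/h

Vd = 10 L/kg × 38 kg = 380.0 L
LD = Vd × C = 380.0 × 12 = 4560 mg
CL = 0.693 × Vd / t½ = 0.693 × 380.0 / 9.96 = 26.44 L/h
Infusion rate = CL × Css = 26.44 × 12 = 317.3 mg/h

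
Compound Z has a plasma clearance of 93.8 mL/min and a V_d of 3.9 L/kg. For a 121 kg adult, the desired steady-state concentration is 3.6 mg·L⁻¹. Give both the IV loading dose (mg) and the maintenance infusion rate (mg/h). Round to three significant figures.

Vd(total) = 121 kg × 3.9 L/kg = 471.9 L
Loading dose = Vd × C = 471.9 × 3.6 = 1699 mg
CL = 93.8 mL/min × 60/1000 = 5.628 L/h
Maintenance: replace elimination → rate = CL × Css = 5.628 × 3.6 = 20.26 mg/h

(a) 1700 mg; (b) 20.3 mg/h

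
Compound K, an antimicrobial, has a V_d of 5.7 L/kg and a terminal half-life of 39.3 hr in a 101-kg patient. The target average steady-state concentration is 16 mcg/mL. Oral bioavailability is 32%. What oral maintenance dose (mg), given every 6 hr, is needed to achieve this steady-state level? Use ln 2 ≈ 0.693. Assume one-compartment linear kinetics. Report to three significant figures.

3050 mg

Vd = 5.7 L/kg × 101 kg = 575.7 L
k = 0.693/39.3 = 0.01763 h⁻¹, so CL = k·Vd = 0.01763 × 575.7 = 10.15 L/h
D = CL × Css × τ / F = 10.15 × 16 × 6 / 0.32 = 3045 mg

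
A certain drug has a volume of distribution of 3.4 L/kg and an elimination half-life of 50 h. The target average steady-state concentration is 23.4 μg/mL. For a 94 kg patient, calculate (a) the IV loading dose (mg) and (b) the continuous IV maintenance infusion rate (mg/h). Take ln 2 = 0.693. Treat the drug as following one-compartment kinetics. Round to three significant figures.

Total Vd = 3.4 × 94 = 319.6 L
LD = Vd × C = 319.6 × 23.4 = 7479 mg
CL = 0.693 × Vd / t½ = 0.693 × 319.6 / 50 = 4.430 L/h
Infusion rate = CL × Css = 4.430 × 23.4 = 103.7 mg/h

(a) 7480 mg; (b) 104 mg/h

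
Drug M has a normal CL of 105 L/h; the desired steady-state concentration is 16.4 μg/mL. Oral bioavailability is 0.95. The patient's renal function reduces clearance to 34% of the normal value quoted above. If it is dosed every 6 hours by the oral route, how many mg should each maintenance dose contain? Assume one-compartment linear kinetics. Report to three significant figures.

3700 mg

Patient clearance = 0.34 × 105.0 = 35.70 L/h
D = CL × Css × τ / F = 35.70 × 16.4 × 6 / 0.95 = 3698 mg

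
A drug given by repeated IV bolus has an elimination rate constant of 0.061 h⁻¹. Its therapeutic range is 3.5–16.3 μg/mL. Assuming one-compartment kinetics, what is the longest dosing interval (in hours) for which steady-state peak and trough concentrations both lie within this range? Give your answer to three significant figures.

Between IV bolus doses, concentration decays as C = C₀·e^(−kτ), so C_peak/C_trough = e^(kτ).
τ_max = ln(C_peak/C_trough) / k = ln(16.3/3.5) / 0.06100 = 1.538 / 0.06100 = 25.21 h

25.2 h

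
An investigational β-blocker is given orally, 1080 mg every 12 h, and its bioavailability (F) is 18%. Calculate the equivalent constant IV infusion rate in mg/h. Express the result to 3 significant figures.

Equivalent systemic input: infusion rate = F·D/τ.
Rate = 0.18 × 1080 / 12 = 16.20 mg/h

16.2 mg/h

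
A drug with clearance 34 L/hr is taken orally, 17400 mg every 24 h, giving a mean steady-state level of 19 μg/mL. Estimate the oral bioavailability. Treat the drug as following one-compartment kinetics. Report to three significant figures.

0.891

F·D/τ = CL·Css at steady state → F = CL·Css·τ / D.
F = 34 × 19 × 24 / 17400 = 0.891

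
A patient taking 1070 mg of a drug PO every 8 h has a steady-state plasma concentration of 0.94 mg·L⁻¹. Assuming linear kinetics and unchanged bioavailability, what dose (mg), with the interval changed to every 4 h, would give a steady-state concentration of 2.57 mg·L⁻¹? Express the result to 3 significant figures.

1460 mg

With linear kinetics, Css is proportional to dose rate (D/τ) at fixed clearance.
D₂ = D₁ × (Css,target / Css,current) × (τ₂/τ₁) = 1070 × (2.57/0.94) × (4/8) = 1463 mg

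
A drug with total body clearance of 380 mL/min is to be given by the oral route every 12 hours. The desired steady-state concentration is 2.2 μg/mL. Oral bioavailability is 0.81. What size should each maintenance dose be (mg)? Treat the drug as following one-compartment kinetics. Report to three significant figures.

743 mg

Convert clearance: 380 mL/min × 60 min/h ÷ 1000 mL/L = 22.80 L/h
D = CL × Css × τ / F = 22.80 × 2.2 × 12 / 0.81 = 743.1 mg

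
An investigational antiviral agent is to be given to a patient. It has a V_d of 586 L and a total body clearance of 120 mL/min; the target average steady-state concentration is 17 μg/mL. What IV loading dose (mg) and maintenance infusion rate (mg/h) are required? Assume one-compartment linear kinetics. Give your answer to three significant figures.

(a) 9960 mg; (b) 122 mg/h

Loading dose = Vd × C = 586.0 × 17 = 9962 mg
CL = 120 mL/min = 120 × 0.06 = 7.200 L/h
Infusion rate = 7.200 L/h × 17 mg/L = 122.4 mg/h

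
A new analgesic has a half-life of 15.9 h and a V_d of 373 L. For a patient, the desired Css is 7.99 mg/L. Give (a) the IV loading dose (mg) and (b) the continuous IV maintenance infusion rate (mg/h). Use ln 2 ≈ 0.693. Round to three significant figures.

(a) 2980 mg; (b) 130 mg/h

LD = Vd × C = 373.0 × 7.99 = 2980 mg
CL = 0.693 × Vd / t½ = 0.693 × 373.0 / 15.9 = 16.26 L/h
Infusion rate = CL × Css = 16.26 × 7.99 = 129.9 mg/h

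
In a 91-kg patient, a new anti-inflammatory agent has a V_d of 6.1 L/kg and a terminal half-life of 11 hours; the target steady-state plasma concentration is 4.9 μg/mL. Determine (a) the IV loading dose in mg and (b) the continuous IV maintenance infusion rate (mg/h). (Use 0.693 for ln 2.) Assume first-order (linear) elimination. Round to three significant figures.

Total Vd = 6.1 × 91 = 555.1 L
LD = Vd × C = 555.1 × 4.9 = 2720 mg
CL = 0.693 × Vd / t½ = 0.693 × 555.1 / 11 = 34.97 L/h
Infusion rate = CL × Css = 34.97 × 4.9 = 171.4 mg/h

(a) 2720 mg; (b) 171 mg/h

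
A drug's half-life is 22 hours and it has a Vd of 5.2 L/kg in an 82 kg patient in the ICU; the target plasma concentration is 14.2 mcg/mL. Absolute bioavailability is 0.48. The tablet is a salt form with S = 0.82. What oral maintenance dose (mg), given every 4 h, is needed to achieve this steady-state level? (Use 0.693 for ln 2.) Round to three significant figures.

1940 mg

Total Vd = 5.2 × 82 = 426.4 L
k = 0.693/22 = 0.03150 h⁻¹, so CL = k·Vd = 0.03150 × 426.4 = 13.43 L/h
D = CL × Css × τ / F / S = 13.43 × 14.2 × 4 / 0.48 / 0.82 = 1938 mg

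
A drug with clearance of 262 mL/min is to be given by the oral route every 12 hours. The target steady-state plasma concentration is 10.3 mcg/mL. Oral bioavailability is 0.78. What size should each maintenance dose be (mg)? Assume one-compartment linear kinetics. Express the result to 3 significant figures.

2490 mg

CL = 262 mL/min = 262 × 0.06 = 15.72 L/h
At steady state, dose per interval replaces the amount cleared in that interval: F·D/τ = CL·Css.
D = CL × Css × τ / F = 15.72 × 10.3 × 12 / 0.78 = 2491 mg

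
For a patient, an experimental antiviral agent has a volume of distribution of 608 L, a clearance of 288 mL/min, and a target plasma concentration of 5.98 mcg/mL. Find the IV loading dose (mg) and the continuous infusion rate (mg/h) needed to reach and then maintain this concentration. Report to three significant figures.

LD = Vd · C_target = 608.0 × 5.98 = 3636 mg
CL = 288 mL/min × 60/1000 = 17.28 L/h
Maintenance: replace elimination → rate = CL × Css = 17.28 × 5.98 = 103.3 mg/h

(a) 3640 mg; (b) 103 mg/h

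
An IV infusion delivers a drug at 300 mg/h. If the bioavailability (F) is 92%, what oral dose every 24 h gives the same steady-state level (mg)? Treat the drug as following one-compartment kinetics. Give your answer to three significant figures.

7830 mg

To maintain the same Css, the systemic dosing rate must be unchanged: F·D/τ = infusion rate.
D = rate × τ / F = 300 × 24 / 0.92 = 7826 mg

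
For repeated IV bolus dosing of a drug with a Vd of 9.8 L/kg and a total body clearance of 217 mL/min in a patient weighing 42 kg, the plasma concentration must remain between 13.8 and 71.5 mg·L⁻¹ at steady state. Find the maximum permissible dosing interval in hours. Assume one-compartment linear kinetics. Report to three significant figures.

Total Vd = 9.8 × 42 = 411.6 L
CL = 217 mL/min × 60/1000 = 13.02 L/h
k = CL / Vd = 13.02 / 411.6 = 0.03163 h⁻¹
Between IV bolus doses, concentration decays as C = C₀·e^(−kτ), so C_peak/C_trough = e^(kτ).
τ_max = ln(C_peak/C_trough) / k = ln(71.5/13.8) / 0.03163 = 1.645 / 0.03163 = 52.01 h

52.0 h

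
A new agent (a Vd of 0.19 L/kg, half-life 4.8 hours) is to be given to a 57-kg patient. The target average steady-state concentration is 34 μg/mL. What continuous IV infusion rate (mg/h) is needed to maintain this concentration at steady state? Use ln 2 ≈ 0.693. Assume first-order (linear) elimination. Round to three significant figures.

53.2 mg/h

Total Vd = 0.19 × 57 = 10.83 L
CL = ln 2 · Vd / t½ = 0.693 × 10.83 / 4.8 = 1.564 L/h
Infusion rate = CL × Css = 1.564 × 34 = 53.18 mg/h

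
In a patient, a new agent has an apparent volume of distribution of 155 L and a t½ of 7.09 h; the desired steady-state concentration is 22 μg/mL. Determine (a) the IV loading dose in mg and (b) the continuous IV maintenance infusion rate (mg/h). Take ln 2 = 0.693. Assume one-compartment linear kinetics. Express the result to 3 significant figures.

(a) 3410 mg; (b) 333 mg/h

LD = Vd × C = 155.0 × 22 = 3410 mg
CL = 0.693 × Vd / t½ = 0.693 × 155.0 / 7.09 = 15.15 L/h
Infusion rate = CL × Css = 15.15 × 22 = 333.3 mg/h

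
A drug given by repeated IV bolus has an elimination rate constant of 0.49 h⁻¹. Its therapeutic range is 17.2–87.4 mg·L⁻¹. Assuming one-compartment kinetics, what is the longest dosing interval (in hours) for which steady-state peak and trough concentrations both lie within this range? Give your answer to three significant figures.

3.32 h

Between IV bolus doses, concentration decays as C = C₀·e^(−kτ), so C_peak/C_trough = e^(kτ).
τ_max = ln(C_peak/C_trough) / k = ln(87.4/17.2) / 0.4900 = 1.626 / 0.4900 = 3.318 h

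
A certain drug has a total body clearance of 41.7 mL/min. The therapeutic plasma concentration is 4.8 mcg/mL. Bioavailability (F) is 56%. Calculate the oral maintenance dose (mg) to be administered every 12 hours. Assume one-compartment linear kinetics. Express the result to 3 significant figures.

257 mg

CL = 41.7 mL/min = 41.7 × 0.06 = 2.502 L/h
D = CL × Css × τ / F = 2.502 × 4.8 × 12 / 0.56 = 257.3 mg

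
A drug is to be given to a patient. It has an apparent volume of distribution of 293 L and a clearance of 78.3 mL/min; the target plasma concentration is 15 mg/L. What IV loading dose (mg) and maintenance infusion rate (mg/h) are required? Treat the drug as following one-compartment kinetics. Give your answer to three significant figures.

LD = Vd · C_target = 293.0 × 15 = 4395 mg
CL = 78.3 mL/min = 78.3 × 0.06 = 4.698 L/h
Maintenance: replace elimination → rate = CL × Css = 4.698 × 15 = 70.47 mg/h

(a) 4400 mg; (b) 70.5 mg/h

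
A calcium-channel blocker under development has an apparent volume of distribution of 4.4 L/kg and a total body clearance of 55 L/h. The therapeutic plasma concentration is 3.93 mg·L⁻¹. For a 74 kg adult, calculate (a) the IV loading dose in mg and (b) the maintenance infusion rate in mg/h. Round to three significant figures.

Vd = 4.4 L/kg × 74 kg = 325.6 L
Loading: fill Vd to C_target → 325.6 L × 3.93 mg/L = 1280 mg
Infusion rate = 55.00 L/h × 3.93 mg/L = 216.2 mg/h

(a) 1280 mg; (b) 216 mg/h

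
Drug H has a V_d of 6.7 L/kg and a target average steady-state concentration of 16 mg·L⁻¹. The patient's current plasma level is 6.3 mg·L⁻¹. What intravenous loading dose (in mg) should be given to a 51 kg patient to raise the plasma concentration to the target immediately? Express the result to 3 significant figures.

Vd = 6.7 L/kg × 51 kg = 341.7 L
The loading dose fills Vd to the target concentration.
Concentration deficit ΔC = 16 − 6.3 = 9.700 mg/L
LD = Vd × ΔC = 341.7 × 9.700 = 3314 mg

3310 mg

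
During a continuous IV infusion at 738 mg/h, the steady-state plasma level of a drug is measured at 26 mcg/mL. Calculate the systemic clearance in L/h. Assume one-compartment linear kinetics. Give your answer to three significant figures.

At steady state, infusion rate = CL × Css, so CL = rate / Css.
CL = 738 / 26 = 28.38 L/h

28.4 L/h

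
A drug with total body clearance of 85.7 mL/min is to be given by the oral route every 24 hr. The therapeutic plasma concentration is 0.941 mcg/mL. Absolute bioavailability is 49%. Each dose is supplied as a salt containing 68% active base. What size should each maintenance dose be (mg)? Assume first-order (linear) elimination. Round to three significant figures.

CL = 85.7 mL/min × 60/1000 = 5.142 L/h
D = CL × Css × τ / F / S = 5.142 × 0.941 × 24 / 0.49 / 0.68 = 348.5 mg

349 mg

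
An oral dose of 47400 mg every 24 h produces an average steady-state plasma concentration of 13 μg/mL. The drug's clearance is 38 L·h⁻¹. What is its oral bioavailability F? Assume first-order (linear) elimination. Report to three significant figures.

0.250

F·D/τ = CL·Css at steady state → F = CL·Css·τ / D.
F = 38 × 13 × 24 / 47400 = 0.250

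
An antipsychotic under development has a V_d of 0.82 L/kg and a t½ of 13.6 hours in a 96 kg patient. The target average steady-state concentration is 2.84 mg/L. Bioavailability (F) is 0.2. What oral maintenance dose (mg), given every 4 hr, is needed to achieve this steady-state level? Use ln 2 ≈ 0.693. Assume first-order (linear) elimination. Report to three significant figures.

Vd = 0.82 L/kg × 96 kg = 78.72 L
CL = ln 2 · Vd / t½ = 0.693 × 78.72 / 13.6 = 4.011 L/h
D = CL × Css × τ / F = 4.011 × 2.84 × 4 / 0.2 = 227.8 mg

228 mg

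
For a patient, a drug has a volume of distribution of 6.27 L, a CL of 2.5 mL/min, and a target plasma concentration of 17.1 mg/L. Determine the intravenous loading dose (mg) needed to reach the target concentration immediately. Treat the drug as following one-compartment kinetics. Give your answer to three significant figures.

LD = Vd × C = 6.270 × 17.10 = 107.2 mg

107 mg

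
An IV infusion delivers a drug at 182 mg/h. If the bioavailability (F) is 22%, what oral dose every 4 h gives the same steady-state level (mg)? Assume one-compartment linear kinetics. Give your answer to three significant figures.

To maintain the same Css, the systemic dosing rate must be unchanged: F·D/τ = infusion rate.
D = rate × τ / F = 182 × 4 / 0.22 = 3309 mg

3310 mg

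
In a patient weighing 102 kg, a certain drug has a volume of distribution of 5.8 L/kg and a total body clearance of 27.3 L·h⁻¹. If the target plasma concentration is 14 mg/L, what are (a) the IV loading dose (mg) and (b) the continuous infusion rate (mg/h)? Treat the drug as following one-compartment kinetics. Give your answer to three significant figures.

(a) 8280 mg; (b) 382 mg/h

Vd = 5.8 L/kg × 102 kg = 591.6 L
Loading: fill Vd to C_target → 591.6 L × 14 mg/L = 8282 mg
Infusion rate = 27.30 L/h × 14 mg/L = 382.2 mg/h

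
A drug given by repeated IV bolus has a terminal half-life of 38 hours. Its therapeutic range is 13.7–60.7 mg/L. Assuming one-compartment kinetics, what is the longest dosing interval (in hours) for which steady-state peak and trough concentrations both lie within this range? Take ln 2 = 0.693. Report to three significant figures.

81.6 h

k = 0.693 / t½ = 0.693 / 38 = 0.01824 h⁻¹
Between IV bolus doses, concentration decays as C = C₀·e^(−kτ), so C_peak/C_trough = e^(kτ).
τ_max = ln(C_peak/C_trough) / k = ln(60.7/13.7) / 0.01824 = 1.489 / 0.01824 = 81.63 h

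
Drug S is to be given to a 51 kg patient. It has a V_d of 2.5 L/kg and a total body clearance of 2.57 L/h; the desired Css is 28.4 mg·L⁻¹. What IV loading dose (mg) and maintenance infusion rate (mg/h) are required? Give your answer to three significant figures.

(a) 3620 mg; (b) 73.0 mg/h

Vd = 2.5 L/kg × 51 kg = 127.5 L
Loading dose = Vd × C = 127.5 × 28.4 = 3621 mg
Infusion rate = 2.570 L/h × 28.4 mg/L = 72.99 mg/h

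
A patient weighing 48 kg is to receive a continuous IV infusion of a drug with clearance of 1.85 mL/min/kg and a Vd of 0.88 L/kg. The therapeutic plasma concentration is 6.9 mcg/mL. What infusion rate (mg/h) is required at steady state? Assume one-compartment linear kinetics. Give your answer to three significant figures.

36.8 mg/h

CL = 1.85 mL/min/kg × 48 kg = 88.80 mL/min = 88.80 × 60/1000 = 5.328 L/h
Maintenance depends on clearance, not Vd — rate in must match rate out.
Rate = CL × Css = 5.328 × 6.9 = 36.76 mg/h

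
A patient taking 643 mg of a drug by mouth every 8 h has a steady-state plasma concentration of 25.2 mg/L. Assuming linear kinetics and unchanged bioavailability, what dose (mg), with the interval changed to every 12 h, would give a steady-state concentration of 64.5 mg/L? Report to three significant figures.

For first-order elimination, Css ∝ F·D/(CL·τ); F and CL are unchanged, so Css ∝ D/τ.
D₂ = D₁ × (Css,target / Css,current) × (τ₂/τ₁) = 643 × (64.5/25.2) × (12/8) = 2469 mg

2470 mg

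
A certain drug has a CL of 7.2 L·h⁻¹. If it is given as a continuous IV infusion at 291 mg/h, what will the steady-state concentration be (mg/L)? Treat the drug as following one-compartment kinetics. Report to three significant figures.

40.4 mg/L

Css = rate / CL = 291 / 7.200 = 40.42 mg/L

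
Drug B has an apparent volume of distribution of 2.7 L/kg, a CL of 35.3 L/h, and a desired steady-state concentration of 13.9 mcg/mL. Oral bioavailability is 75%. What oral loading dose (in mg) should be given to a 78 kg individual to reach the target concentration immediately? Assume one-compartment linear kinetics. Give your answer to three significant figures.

Vd = 2.7 L/kg × 78 kg = 210.6 L
LD = Vd × C / F = 210.6 × 13.90 / 0.75 = 3903 mg

3900 mg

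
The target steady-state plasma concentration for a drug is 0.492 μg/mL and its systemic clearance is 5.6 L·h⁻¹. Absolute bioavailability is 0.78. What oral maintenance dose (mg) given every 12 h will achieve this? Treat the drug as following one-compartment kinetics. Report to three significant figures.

At steady state, dose per interval replaces the amount cleared in that interval: F·D/τ = CL·Css.
D = CL × Css × τ / F = 5.600 × 0.492 × 12 / 0.78 = 42.39 mg

42.4 mg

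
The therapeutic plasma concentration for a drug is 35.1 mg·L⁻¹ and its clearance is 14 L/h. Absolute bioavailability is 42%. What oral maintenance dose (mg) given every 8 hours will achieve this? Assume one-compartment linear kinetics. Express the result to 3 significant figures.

D = CL × Css × τ / F = 14.00 × 35.1 × 8 / 0.42 = 9360 mg

9360 mg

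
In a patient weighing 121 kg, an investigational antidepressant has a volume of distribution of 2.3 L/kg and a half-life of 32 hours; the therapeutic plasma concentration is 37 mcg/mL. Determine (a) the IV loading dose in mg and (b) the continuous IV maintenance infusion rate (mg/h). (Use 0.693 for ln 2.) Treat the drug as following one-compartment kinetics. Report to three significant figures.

Vd(total) = 121 kg × 2.3 L/kg = 278.3 L
LD = Vd × C = 278.3 × 37 = 10300 mg
CL = 0.693 × Vd / t½ = 0.693 × 278.3 / 32 = 6.027 L/h
Infusion rate = CL × Css = 6.027 × 37 = 223.0 mg/h

(a) 10300 mg; (b) 223 mg/h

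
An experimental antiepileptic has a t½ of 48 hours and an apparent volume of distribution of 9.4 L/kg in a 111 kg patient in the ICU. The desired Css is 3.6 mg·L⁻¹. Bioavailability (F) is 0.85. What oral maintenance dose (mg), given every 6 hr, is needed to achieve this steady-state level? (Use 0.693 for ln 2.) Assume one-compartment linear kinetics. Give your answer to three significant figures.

383 mg

Vd = 9.4 L/kg × 111 kg = 1043 L
k = 0.693/48 = 0.01444 h⁻¹, so CL = k·Vd = 0.01444 × 1043 = 15.06 L/h
D = CL × Css × τ / F = 15.06 × 3.6 × 6 / 0.85 = 382.7 mg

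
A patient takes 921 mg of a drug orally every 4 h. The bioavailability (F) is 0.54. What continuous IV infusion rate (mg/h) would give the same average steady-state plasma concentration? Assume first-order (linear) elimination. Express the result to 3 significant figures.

Equivalent systemic input: infusion rate = F·D/τ.
Rate = 0.54 × 921 / 4 = 124.3 mg/h

124 mg/h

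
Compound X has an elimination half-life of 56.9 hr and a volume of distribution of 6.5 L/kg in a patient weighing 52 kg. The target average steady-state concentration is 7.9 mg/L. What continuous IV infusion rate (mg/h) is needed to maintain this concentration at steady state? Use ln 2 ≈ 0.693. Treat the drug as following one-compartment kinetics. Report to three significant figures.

Total Vd = 6.5 × 52 = 338.0 L
CL = ln 2 · Vd / t½ = 0.693 × 338.0 / 56.9 = 4.117 L/h
Infusion rate = CL × Css = 4.117 × 7.9 = 32.52 mg/h

32.5 mg/h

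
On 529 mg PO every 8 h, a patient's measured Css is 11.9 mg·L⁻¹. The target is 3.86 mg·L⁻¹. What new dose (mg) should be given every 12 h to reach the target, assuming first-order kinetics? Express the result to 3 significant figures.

257 mg

With linear kinetics, Css is proportional to dose rate (D/τ) at fixed clearance.
D₂ = D₁ × (Css,target / Css,current) × (τ₂/τ₁) = 529 × (3.86/11.9) × (12/8) = 257.4 mg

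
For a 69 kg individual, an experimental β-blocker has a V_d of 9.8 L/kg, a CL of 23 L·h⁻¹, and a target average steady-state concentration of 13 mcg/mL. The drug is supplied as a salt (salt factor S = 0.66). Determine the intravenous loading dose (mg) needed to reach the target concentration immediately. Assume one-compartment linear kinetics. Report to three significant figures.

13300 mg

Vd = 9.8 L/kg × 69 kg = 676.2 L
LD = Vd × C / S = 676.2 × 13.00 / 0.66 = 13320 mg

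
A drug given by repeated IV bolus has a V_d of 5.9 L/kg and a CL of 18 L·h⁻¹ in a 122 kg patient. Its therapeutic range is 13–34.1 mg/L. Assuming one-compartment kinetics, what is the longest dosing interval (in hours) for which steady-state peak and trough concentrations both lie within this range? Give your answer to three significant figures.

Vd = 5.9 L/kg × 122 kg = 719.8 L
k = CL / Vd = 18.00 / 719.8 = 0.02501 h⁻¹
Between IV bolus doses, concentration decays as C = C₀·e^(−kτ), so C_peak/C_trough = e^(kτ).
τ_max = ln(C_peak/C_trough) / k = ln(34.1/13) / 0.02501 = 0.9643 / 0.02501 = 38.56 h

38.6 h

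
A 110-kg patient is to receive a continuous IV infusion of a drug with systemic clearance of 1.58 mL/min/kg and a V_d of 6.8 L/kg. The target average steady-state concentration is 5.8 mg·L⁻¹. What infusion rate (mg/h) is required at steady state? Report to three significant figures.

60.5 mg/h

CL = 1.58 mL/min/kg × 110 kg = 173.8 mL/min = 173.8 × 60/1000 = 10.43 L/h
R₀ = 10.43 × 5.8 = 60.49 mg/h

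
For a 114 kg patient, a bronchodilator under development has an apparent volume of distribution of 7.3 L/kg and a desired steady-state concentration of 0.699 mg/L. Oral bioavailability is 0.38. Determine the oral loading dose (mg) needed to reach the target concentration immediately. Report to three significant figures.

1530 mg

Vd(total) = 114 kg × 7.3 L/kg = 832.2 L
LD = Vd × C / F = 832.2 × 0.6990 / 0.38 = 1531 mg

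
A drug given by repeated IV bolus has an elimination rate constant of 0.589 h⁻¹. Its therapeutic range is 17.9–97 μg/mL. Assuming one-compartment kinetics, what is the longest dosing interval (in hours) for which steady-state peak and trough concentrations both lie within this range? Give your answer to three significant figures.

2.87 h

Between IV bolus doses, concentration decays as C = C₀·e^(−kτ), so C_peak/C_trough = e^(kτ).
τ_max = ln(C_peak/C_trough) / k = ln(97/17.9) / 0.5890 = 1.690 / 0.5890 = 2.869 h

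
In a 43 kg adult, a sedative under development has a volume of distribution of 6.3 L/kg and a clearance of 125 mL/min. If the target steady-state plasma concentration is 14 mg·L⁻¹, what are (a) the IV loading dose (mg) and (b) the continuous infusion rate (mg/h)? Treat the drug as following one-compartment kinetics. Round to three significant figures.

Vd(total) = 43 kg × 6.3 L/kg = 270.9 L
Loading: fill Vd to C_target → 270.9 L × 14 mg/L = 3793 mg
Convert clearance: 125 mL/min × 60 min/h ÷ 1000 mL/L = 7.500 L/h
Maintenance: replace elimination → rate = CL × Css = 7.500 × 14 = 105.0 mg/h

(a) 3790 mg; (b) 105 mg/h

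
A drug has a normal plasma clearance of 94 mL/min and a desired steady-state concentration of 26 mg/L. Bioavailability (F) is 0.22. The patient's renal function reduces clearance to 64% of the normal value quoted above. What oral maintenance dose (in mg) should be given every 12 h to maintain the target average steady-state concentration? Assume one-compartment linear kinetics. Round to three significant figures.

5120 mg

CL = 94 mL/min × 60/1000 = 5.640 L/h
Patient clearance = 0.64 × 5.640 = 3.610 L/h
D = CL × Css × τ / F = 3.610 × 26 × 12 / 0.22 = 5120 mg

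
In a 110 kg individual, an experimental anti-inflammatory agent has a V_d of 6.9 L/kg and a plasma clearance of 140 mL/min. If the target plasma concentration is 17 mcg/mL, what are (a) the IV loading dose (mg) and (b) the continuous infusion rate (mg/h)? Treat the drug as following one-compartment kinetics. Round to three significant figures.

Total Vd = 6.9 × 110 = 759.0 L
LD = Vd · C_target = 759.0 × 17 = 12900 mg
CL = 140 mL/min × 60/1000 = 8.400 L/h
Infusion rate = 8.400 L/h × 17 mg/L = 142.8 mg/h

(a) 12900 mg; (b) 143 mg/h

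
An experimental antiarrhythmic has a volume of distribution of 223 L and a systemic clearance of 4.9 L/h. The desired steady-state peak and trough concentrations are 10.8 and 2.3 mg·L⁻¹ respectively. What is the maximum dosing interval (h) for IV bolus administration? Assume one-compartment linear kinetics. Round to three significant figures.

70.4 h

k = CL / Vd = 4.900 / 223.0 = 0.02197 h⁻¹
Between IV bolus doses, concentration decays as C = C₀·e^(−kτ), so C_peak/C_trough = e^(kτ).
τ_max = ln(C_peak/C_trough) / k = ln(10.8/2.3) / 0.02197 = 1.547 / 0.02197 = 70.41 h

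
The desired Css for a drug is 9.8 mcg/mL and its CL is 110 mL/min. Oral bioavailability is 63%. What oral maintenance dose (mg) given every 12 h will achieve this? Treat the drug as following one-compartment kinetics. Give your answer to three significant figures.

1230 mg

CL = 110 mL/min × 60/1000 = 6.600 L/h
D = CL × Css × τ / F = 6.600 × 9.8 × 12 / 0.63 = 1232 mg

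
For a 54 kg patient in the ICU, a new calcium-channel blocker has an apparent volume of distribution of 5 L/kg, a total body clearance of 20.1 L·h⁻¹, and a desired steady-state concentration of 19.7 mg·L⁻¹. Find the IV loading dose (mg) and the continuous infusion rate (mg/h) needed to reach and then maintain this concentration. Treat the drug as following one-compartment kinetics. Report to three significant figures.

Total Vd = 5 × 54 = 270.0 L
LD = Vd · C_target = 270.0 × 19.7 = 5319 mg
Maintenance infusion rate = CL × Css = 20.10 × 19.7 = 396.0 mg/h

(a) 5320 mg; (b) 396 mg/h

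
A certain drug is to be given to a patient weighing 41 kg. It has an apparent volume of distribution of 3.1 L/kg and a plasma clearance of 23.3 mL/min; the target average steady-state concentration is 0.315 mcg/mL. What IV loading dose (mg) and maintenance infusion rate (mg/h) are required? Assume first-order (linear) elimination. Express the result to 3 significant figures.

(a) 40.0 mg; (b) 0.440 mg/h

Vd = 3.1 L/kg × 41 kg = 127.1 L
LD = Vd · C_target = 127.1 × 0.315 = 40.04 mg
Convert clearance: 23.3 mL/min × 60 min/h ÷ 1000 mL/L = 1.398 L/h
Maintenance infusion rate = CL × Css = 1.398 × 0.315 = 0.4404 mg/h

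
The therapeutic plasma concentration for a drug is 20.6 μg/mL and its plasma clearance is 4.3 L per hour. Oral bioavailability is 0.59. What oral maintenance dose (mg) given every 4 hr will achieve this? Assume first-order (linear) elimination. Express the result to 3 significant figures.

D = CL × Css × τ / F = 4.300 × 20.6 × 4 / 0.59 = 600.5 mg

601 mg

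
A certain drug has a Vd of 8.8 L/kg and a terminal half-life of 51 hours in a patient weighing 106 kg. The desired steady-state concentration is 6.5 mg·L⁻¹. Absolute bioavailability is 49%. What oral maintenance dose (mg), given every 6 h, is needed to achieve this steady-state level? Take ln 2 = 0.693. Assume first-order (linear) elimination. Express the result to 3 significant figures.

Vd = 8.8 L/kg × 106 kg = 932.8 L
CL = 0.693 × Vd / t½ = 0.693 × 932.8 / 51 = 12.68 L/h
D = CL × Css × τ / F = 12.68 × 6.5 × 6 / 0.49 = 1009 mg

1010 mg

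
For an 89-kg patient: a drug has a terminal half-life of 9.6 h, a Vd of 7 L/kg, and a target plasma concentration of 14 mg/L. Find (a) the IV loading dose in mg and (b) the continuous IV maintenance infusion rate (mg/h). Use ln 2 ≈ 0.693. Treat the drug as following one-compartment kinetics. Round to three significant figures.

Total Vd = 7 × 89 = 623.0 L
LD = Vd × C = 623.0 × 14 = 8722 mg
CL = 0.693 × Vd / t½ = 0.693 × 623.0 / 9.6 = 44.97 L/h
Infusion rate = CL × Css = 44.97 × 14 = 629.6 mg/h

(a) 8720 mg; (b) 630 mg/h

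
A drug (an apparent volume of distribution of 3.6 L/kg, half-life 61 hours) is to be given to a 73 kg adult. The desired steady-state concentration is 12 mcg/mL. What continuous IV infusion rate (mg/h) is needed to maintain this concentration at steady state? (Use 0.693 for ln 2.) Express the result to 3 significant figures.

35.8 mg/h

Vd(total) = 73 kg × 3.6 L/kg = 262.8 L
k = 0.693/61 = 0.01136 h⁻¹, so CL = k·Vd = 0.01136 × 262.8 = 2.985 L/h
Infusion rate = CL × Css = 2.985 × 12 = 35.82 mg/h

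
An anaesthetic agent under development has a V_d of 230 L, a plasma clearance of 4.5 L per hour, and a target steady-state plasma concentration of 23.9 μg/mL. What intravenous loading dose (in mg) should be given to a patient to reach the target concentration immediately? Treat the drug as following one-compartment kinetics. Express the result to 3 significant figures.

LD = Vd × C = 230.0 × 23.90 = 5497 mg

5500 mg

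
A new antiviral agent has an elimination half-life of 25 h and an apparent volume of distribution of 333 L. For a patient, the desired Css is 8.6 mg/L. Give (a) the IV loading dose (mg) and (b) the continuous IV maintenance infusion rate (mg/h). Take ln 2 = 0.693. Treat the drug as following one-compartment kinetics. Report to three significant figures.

(a) 2860 mg; (b) 79.4 mg/h

LD = Vd × C = 333.0 × 8.6 = 2864 mg
CL = 0.693 × Vd / t½ = 0.693 × 333.0 / 25 = 9.231 L/h
Infusion rate = CL × Css = 9.231 × 8.6 = 79.39 mg/h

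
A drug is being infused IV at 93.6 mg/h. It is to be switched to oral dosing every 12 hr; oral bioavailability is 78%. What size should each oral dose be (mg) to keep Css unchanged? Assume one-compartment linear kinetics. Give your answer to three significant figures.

To maintain the same Css, the systemic dosing rate must be unchanged: F·D/τ = infusion rate.
D = rate × τ / F = 93.6 × 12 / 0.78 = 1440 mg

1440 mg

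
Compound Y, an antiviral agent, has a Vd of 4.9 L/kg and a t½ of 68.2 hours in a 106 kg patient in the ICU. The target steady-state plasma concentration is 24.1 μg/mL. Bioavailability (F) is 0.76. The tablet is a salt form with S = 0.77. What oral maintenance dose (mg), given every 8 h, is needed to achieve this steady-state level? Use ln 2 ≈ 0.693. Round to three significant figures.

1740 mg

Vd(total) = 106 kg × 4.9 L/kg = 519.4 L
k = 0.693/68.2 = 0.01016 h⁻¹, so CL = k·Vd = 0.01016 × 519.4 = 5.277 L/h
D = CL × Css × τ / F / S = 5.277 × 24.1 × 8 / 0.76 / 0.77 = 1739 mg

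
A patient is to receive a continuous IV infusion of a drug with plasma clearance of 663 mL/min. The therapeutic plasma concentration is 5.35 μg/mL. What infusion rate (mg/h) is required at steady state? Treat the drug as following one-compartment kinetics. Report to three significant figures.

213 mg/h

CL = 663 mL/min × 60/1000 = 39.78 L/h
At steady state, infusion rate equals elimination rate: rate in = CL × Css.
Rate = CL × Css = 39.78 × 5.35 = 212.8 mg/h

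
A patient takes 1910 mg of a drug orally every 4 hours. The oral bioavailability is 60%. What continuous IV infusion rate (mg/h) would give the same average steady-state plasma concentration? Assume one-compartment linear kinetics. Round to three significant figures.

Equivalent systemic input: infusion rate = F·D/τ.
Rate = 0.6 × 1910 / 4 = 286.5 mg/h

287 mg/h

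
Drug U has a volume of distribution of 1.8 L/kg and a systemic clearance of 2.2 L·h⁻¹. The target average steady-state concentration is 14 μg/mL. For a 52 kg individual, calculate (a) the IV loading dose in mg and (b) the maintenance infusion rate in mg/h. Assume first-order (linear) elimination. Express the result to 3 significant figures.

Total Vd = 1.8 × 52 = 93.60 L
Loading dose = Vd × C = 93.60 × 14 = 1310 mg
Maintenance infusion rate = CL × Css = 2.200 × 14 = 30.80 mg/h

(a) 1310 mg; (b) 30.8 mg/h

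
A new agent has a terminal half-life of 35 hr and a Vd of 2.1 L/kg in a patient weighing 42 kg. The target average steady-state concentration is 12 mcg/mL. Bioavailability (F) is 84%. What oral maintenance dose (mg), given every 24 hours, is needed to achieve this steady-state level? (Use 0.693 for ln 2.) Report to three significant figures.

Total Vd = 2.1 × 42 = 88.20 L
CL = ln 2 · Vd / t½ = 0.693 × 88.20 / 35 = 1.746 L/h
D = CL × Css × τ / F = 1.746 × 12 × 24 / 0.84 = 598.6 mg

599 mg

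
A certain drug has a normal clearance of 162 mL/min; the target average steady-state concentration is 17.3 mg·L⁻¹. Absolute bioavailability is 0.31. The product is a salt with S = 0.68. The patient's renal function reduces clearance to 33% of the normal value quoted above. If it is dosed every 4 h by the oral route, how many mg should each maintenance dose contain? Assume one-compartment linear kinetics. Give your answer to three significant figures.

1050 mg

Convert clearance: 162 mL/min × 60 min/h ÷ 1000 mL/L = 9.720 L/h
Patient clearance = 0.33 × 9.720 = 3.208 L/h
D = CL × Css × τ / F / S = 3.208 × 17.3 × 4 / 0.31 / 0.68 = 1053 mg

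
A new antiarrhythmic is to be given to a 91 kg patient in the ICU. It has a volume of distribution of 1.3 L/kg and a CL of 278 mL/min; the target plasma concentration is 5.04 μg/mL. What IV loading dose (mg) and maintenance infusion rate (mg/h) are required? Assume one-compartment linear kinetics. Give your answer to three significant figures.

(a) 596 mg; (b) 84.1 mg/h

Vd = 1.3 L/kg × 91 kg = 118.3 L
Loading dose = Vd × C = 118.3 × 5.04 = 596.2 mg
Convert clearance: 278 mL/min × 60 min/h ÷ 1000 mL/L = 16.68 L/h
Infusion rate = 16.68 L/h × 5.04 mg/L = 84.07 mg/h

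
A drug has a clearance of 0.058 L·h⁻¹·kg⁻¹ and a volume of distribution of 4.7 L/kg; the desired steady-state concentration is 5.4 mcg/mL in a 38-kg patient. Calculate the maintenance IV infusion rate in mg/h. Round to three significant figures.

11.9 mg/h

CL = 0.058 L·h⁻¹·kg⁻¹ × 38 kg = 2.204 L/h
Rate = CL × Css = 2.204 × 5.4 = 11.90 mg/h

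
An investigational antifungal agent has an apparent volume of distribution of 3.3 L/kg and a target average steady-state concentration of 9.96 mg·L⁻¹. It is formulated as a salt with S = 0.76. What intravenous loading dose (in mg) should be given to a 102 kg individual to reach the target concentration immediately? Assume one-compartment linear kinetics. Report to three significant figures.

Total Vd = 3.3 × 102 = 336.6 L
LD = Vd × C / S = 336.6 × 9.960 / 0.76 = 4411 mg

4410 mg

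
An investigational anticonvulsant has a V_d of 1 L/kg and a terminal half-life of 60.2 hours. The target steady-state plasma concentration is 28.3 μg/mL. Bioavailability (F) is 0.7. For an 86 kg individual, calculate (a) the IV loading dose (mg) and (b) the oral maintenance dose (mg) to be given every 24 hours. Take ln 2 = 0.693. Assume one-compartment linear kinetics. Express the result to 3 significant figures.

Vd(total) = 86 kg × 1 L/kg = 86.00 L
LD = Vd × C = 86.00 × 28.3 = 2434 mg
CL = 0.693 × Vd / t½ = 0.693 × 86.00 / 60.2 = 0.9900 L/h
D = CL × Css × τ / F = 0.9900 × 28.3 × 24 / 0.7 = 960.6 mg

(a) 2430 mg; (b) 961 mg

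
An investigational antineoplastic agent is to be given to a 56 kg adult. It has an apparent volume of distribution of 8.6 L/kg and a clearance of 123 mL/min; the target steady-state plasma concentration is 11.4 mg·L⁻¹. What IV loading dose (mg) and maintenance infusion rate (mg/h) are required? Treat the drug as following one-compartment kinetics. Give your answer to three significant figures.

(a) 5490 mg; (b) 84.1 mg/h

Vd = 8.6 L/kg × 56 kg = 481.6 L
LD = Vd · C_target = 481.6 × 11.4 = 5490 mg
Convert clearance: 123 mL/min × 60 min/h ÷ 1000 mL/L = 7.380 L/h
Maintenance: replace elimination → rate = CL × Css = 7.380 × 11.4 = 84.13 mg/h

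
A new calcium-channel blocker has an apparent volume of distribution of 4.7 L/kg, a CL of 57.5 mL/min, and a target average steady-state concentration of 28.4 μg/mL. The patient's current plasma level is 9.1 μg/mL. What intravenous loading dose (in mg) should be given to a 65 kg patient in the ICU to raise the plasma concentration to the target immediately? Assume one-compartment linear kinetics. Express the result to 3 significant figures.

Vd = 4.7 L/kg × 65 kg = 305.5 L
Concentration deficit ΔC = 28.4 − 9.1 = 19.30 mg/L
LD = Vd × ΔC = 305.5 × 19.30 = 5896 mg

5900 mg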